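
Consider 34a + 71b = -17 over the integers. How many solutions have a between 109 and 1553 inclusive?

gcd(71, 34) = 1.
By Bézout, 34×(23) + 71×(-11) = 1.
Particular solution: (35, -17).
General solution: a = 35 + 71t, b = -17 - 34t for integer t.
109 ≤ 35 + 71t ≤ 1553 gives t ∈ [2, 21], which is 20 values.

20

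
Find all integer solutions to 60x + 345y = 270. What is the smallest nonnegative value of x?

16

gcd(345, 60) = 15  (345 = 5×60 + 45, 60 = 1×45 + 15, 45 = 3×15).
15 divides 270, so solutions exist.
Back-substituting, 60×(6) + 345×(-1) = 15.
Scale by 270/15 = 18: (x₀, y₀) = (108, -18).
General solution: x = 108 + 23t, y = -18 - 4t for integer t.
x ≥ 0: smallest is 108 mod 23 = 16 (at t = -4), with y = -2.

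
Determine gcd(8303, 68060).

gcd(68060, 8303) = 1  (68060 = 8·8303 + 1636, 8303 = 5·1636 + 123, 1636 = 13·123 + 37, 123 = 3·37 + 12, 37 = 3·12 + 1, 12 = 12·1).

1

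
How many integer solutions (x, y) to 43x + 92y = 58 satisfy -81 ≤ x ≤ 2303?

26

gcd(92, 43) = 1  (92 = 2×43 + 6, 43 = 7×6 + 1, 6 = 6×1).
Back-substituting, 43×(15) + 92×(-7) = 1.
Scale by 58: particular solution (870, -406); reduce x mod 92: (42, -19).
General solution: x = 42 + 92t, y = -19 - 43t for integer t.
-81 ≤ 42 + 92t ≤ 2303 gives t ∈ [-1, 24], which is 26 values.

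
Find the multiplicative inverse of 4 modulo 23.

6

gcd(23, 4):
  23 = 5*4 + 3
  4 = 1*3 + 1
  3 = 3*1
so gcd(23, 4) = 1.
Back-substitute for Bézout coefficients:
  1 = 4 - 1*3
  ... = 4*(6) + 23*(-1)
So 4*6 ≡ 1 (mod 23), and 6 mod 23 = 6.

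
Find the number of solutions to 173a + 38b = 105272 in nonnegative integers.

16

gcd(173, 38) = 1.
By Bézout, 173*(-9) + 38*(41) = 1.
One solution: (6, 2743).
General: a = 6 + 38t, b = 2743 - 173t.
a ≥ 0 ⇒ t ≥ 0; b ≥ 0 ⇒ t ≤ 15. So t ∈ [0, 15]: 16 solutions.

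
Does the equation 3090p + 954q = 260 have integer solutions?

gcd(3090, 954):
  3090 = 3*954 + 228
  954 = 4*228 + 42
  228 = 5*42 + 18
  42 = 2*18 + 6
  18 = 3*6
so gcd(3090, 954) = 6.
6 does not divide 260 (remainder 2), so no integer solutions.

no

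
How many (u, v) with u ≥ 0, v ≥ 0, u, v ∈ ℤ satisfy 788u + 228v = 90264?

2

gcd(788, 228) = 4.
By Bézout, 788*(11) + 228*(-38) = 4.
One solution: (48, 230).
General: u = 48 + 57t, v = 230 - 197t.
u ≥ 0 ⇒ t ≥ 0; v ≥ 0 ⇒ t ≤ 1. So t ∈ [0, 1]: 2 solutions.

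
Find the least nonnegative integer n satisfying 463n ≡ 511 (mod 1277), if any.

732

gcd(1277, 463) = 1.
1 divides 511, so solutions exist.
By Bézout, 463*(-171) + 1277*(62) = 1.
So 463*(-171) ≡ 1 (mod 1277); multiply by 511: n ≡ -87381 (mod 1277).
Smallest nonnegative: n = -87381 mod 1277 = 732.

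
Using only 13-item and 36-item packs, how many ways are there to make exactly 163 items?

Need nonnegative integers with 13j + 36k = 163.
gcd(13, 36) = 1, and 13·(-11) + 36·(4) = 1.
So (j₀, k₀) = (-1793, 652); general j = -1793 + 36t, k = 652 - 13t.
j ≥ 0 ⇒ t ≥ 50; k ≥ 0 ⇒ t ≤ 50. That's 1 value of t.

1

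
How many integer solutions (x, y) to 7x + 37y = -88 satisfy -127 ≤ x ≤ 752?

24

gcd(37, 7):
  37 = 5×7 + 2
  7 = 3×2 + 1
  2 = 2×1
so gcd(37, 7) = 1.
Back-substitute for Bézout coefficients:
  1 = 7 - 3×2
  ... = 7×(16) + 37×(-3)
Scale by -88: particular solution (-1408, 264); reduce x mod 37: (35, -9).
General solution: x = 35 + 37t, y = -9 - 7t for integer t.
-127 ≤ 35 + 37t ≤ 752 gives t ∈ [-4, 19], which is 24 values.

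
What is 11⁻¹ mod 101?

gcd(101, 11) = 1  (101 = 9*11 + 2, 11 = 5*2 + 1, 2 = 2*1).
Back-substituting, 11*(46) + 101*(-5) = 1.
So 11*46 ≡ 1 (mod 101), and 46 mod 101 = 46.

46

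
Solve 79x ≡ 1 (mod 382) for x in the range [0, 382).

gcd(382, 79):
  382 = 4×79 + 66
  79 = 1×66 + 13
  66 = 5×13 + 1
  13 = 13×1
so gcd(382, 79) = 1.
Back-substitute for Bézout coefficients:
  1 = 66 - 5×13
  ... = 79×(-29) + 382×(6)
So 79×-29 ≡ 1 (mod 382), and -29 mod 382 = 353.

353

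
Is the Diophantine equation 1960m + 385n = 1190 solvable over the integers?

yes

gcd(1960, 385) = 35.
35 divides 1190, so integer solutions exist.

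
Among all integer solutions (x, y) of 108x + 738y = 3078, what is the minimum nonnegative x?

gcd(738, 108) = 18  (738 = 6*108 + 90, 108 = 1*90 + 18, 90 = 5*18).
18 divides 3078, so solutions exist.
Back-substituting, 108*(7) + 738*(-1) = 18.
Scale by 3078/18 = 171: (x₀, y₀) = (1197, -171).
General solution: x = 1197 + 41t, y = -171 - 6t for integer t.
x ≥ 0: smallest is 1197 mod 41 = 8 (at t = -29), with y = 3.

8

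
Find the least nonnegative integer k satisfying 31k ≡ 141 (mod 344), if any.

171

gcd(344, 31) = 1.
1 divides 141, so solutions exist.
By Bézout, 31×(111) + 344×(-10) = 1.
So 31×(111) ≡ 1 (mod 344); multiply by 141: k ≡ 15651 (mod 344).
Smallest nonnegative: k = 15651 mod 344 = 171.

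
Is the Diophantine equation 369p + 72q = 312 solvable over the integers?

gcd(369, 72) = 9  (369 = 5×72 + 9, 72 = 8×9).
9 does not divide 312 (remainder 6), so no integer solutions.

no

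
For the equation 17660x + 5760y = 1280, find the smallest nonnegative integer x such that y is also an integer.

64

gcd(17660, 5760):
  17660 = 3×5760 + 380
  5760 = 15×380 + 60
  380 = 6×60 + 20
  60 = 3×20
so gcd(17660, 5760) = 20.
20 divides 1280, so solutions exist.
Back-substitute for Bézout coefficients:
  20 = 380 - 6×60
  ... = 17660×(91) + 5760×(-279)
Scale by 1280/20 = 64: (x₀, y₀) = (5824, -17856).
General solution: x = 5824 + 288t, y = -17856 - 883t for integer t.
x ≥ 0: smallest is 5824 mod 288 = 64 (at t = -20), with y = -196.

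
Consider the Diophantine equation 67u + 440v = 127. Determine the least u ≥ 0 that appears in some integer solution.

gcd(440, 67):
  440 = 6×67 + 38
  67 = 1×38 + 29
  38 = 1×29 + 9
  29 = 3×9 + 2
  9 = 4×2 + 1
  2 = 2×1
so gcd(440, 67) = 1.
1 divides 127, so solutions exist.
Back-substitute for Bézout coefficients:
  1 = 9 - 4×2
  ... = 67×(-197) + 440×(30)
Scale by 127/1 = 127: (u₀, v₀) = (-25019, 3810).
General solution: u = -25019 + 440t, v = 3810 - 67t for integer t.
u ≥ 0: smallest is -25019 mod 440 = 61 (at t = 57), with v = -9.

61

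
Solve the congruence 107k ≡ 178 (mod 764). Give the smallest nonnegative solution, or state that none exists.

630

gcd(764, 107):
  764 = 7·107 + 15
  107 = 7·15 + 2
  15 = 7·2 + 1
  2 = 2·1
so gcd(764, 107) = 1.
1 divides 178, so solutions exist.
Back-substitute for Bézout coefficients:
  1 = 15 - 7·2
  ... = 107·(-357) + 764·(50)
So 107·(-357) ≡ 1 (mod 764); multiply by 178: k ≡ -63546 (mod 764).
Smallest nonnegative: k = -63546 mod 764 = 630.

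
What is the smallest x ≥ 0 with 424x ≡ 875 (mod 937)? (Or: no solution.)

gcd(937, 424) = 1.
1 divides 875, so solutions exist.
By Bézout, 424×(-179) + 937×(81) = 1.
So 424×(-179) ≡ 1 (mod 937); multiply by 875: x ≡ -156625 (mod 937).
Smallest nonnegative: x = -156625 mod 937 = 791.

791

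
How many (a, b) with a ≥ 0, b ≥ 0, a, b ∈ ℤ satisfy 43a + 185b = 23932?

gcd(185, 43) = 1  (185 = 4×43 + 13, 43 = 3×13 + 4, 13 = 3×4 + 1, 4 = 4×1).
Back-substituting, 43×(-43) + 185×(10) = 1.
Scale by 23932: one solution is (-1029076, 239320). Reduce a mod 185: (79, 111).
General: a = 79 + 185t, b = 111 - 43t.
a ≥ 0 ⇒ t ≥ 0; b ≥ 0 ⇒ t ≤ 2. So t ∈ [0, 2]: 3 solutions.

3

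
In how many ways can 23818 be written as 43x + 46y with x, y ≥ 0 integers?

gcd(46, 43) = 1.
By Bézout, 43·(15) + 46·(-14) = 1.
One solution: (34, 486).
General: x = 34 + 46t, y = 486 - 43t.
x ≥ 0 ⇒ t ≥ 0; y ≥ 0 ⇒ t ≤ 11. So t ∈ [0, 11]: 12 solutions.

12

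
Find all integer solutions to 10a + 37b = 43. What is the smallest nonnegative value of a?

8

gcd(37, 10) = 1.
1 divides 43, so solutions exist.
By Bézout, 10*(-11) + 37*(3) = 1.
Scale by 43/1 = 43: (a₀, b₀) = (-473, 129).
General solution: a = -473 + 37t, b = 129 - 10t for integer t.
a ≥ 0: smallest is -473 mod 37 = 8 (at t = 13), with b = -1.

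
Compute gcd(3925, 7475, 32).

gcd(7475, 3925) = 25.
gcd(25, 32) = 1.

1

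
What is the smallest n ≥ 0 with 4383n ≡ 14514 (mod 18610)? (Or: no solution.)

10028

gcd(18610, 4383) = 1  (18610 = 4×4383 + 1078, 4383 = 4×1078 + 71, 1078 = 15×71 + 13, 71 = 5×13 + 6, 13 = 2×6 + 1, 6 = 6×1).
1 divides 14514, so solutions exist.
Back-substituting, 4383×(-2883) + 18610×(679) = 1.
So 4383×(-2883) ≡ 1 (mod 18610); multiply by 14514: n ≡ -41843862 (mod 18610).
Smallest nonnegative: n = -41843862 mod 18610 = 10028.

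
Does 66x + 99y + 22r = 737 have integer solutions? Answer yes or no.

gcd(99, 66):
  99 = 1·66 + 33
  66 = 2·33
so gcd(99, 66) = 33.
gcd(33, 22) = 11.
11 divides 737, so integer solutions exist.

yes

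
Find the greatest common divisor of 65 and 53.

gcd(65, 53):
  65 = 1*53 + 12
  53 = 4*12 + 5
  12 = 2*5 + 2
  5 = 2*2 + 1
  2 = 2*1
so gcd(65, 53) = 1.

1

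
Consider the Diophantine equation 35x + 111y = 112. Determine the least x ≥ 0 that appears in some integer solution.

gcd(111, 35):
  111 = 3·35 + 6
  35 = 5·6 + 5
  6 = 1·5 + 1
  5 = 5·1
so gcd(111, 35) = 1.
1 divides 112, so solutions exist.
Back-substitute for Bézout coefficients:
  1 = 6 - 1·5
  ... = 35·(-19) + 111·(6)
Scale by 112/1 = 112: (x₀, y₀) = (-2128, 672).
General solution: x = -2128 + 111t, y = 672 - 35t for integer t.
x ≥ 0: smallest is -2128 mod 111 = 92 (at t = 20), with y = -28.

92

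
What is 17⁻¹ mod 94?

gcd(94, 17):
  94 = 5×17 + 9
  17 = 1×9 + 8
  9 = 1×8 + 1
  8 = 8×1
so gcd(94, 17) = 1.
Back-substitute for Bézout coefficients:
  1 = 9 - 1×8
  ... = 17×(-11) + 94×(2)
So 17×-11 ≡ 1 (mod 94), and -11 mod 94 = 83.

83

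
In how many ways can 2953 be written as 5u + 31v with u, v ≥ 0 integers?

gcd(31, 5) = 1  (31 = 6*5 + 1, 5 = 5*1).
Back-substituting, 5*(-6) + 31*(1) = 1.
Scale by 2953: one solution is (-17718, 2953). Reduce u mod 31: (14, 93).
General: u = 14 + 31t, v = 93 - 5t.
u ≥ 0 ⇒ t ≥ 0; v ≥ 0 ⇒ t ≤ 18. So t ∈ [0, 18]: 19 solutions.

19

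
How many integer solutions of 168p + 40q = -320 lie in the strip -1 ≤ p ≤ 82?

gcd(168, 40):
  168 = 4×40 + 8
  40 = 5×8
so gcd(168, 40) = 8.
Back-substitute for Bézout coefficients:
  8 = 168 - 4×40
  ... = 168×(1) + 40×(-4)
Scale by -40: particular solution (-40, 160); reduce p mod 5: (0, -8).
General solution: p = 0 + 5t, q = -8 - 21t for integer t.
-1 ≤ 0 + 5t ≤ 82 gives t ∈ [0, 16], which is 17 values.

17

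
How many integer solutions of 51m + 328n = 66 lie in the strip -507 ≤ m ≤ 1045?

5

gcd(328, 51) = 1  (328 = 6*51 + 22, 51 = 2*22 + 7, 22 = 3*7 + 1, 7 = 7*1).
Back-substituting, 51*(-45) + 328*(7) = 1.
Scale by 66: particular solution (-2970, 462); reduce m mod 328: (310, -48).
General solution: m = 310 + 328t, n = -48 - 51t for integer t.
-507 ≤ 310 + 328t ≤ 1045 gives t ∈ [-2, 2], which is 5 values.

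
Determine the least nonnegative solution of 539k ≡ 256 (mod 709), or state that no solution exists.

gcd(709, 539) = 1  (709 = 1×539 + 170, 539 = 3×170 + 29, 170 = 5×29 + 25, 29 = 1×25 + 4, 25 = 6×4 + 1, 4 = 4×1).
1 divides 256, so solutions exist.
Back-substituting, 539×(-171) + 709×(130) = 1.
So 539×(-171) ≡ 1 (mod 709); multiply by 256: k ≡ -43776 (mod 709).
Smallest nonnegative: k = -43776 mod 709 = 182.

182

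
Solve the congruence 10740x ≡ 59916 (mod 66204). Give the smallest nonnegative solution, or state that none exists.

gcd(66204, 10740) = 12.
12 divides 59916, so solutions exist.
By Bézout, 10740·(1276) + 66204·(-207) = 12.
So 10740·(1276) ≡ 12 (mod 66204); multiply by 4993: x ≡ 6371068 (mod 5517).
Smallest nonnegative: x = 6371068 mod 5517 = 4450.

4450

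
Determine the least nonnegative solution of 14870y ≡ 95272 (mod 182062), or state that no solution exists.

gcd(182062, 14870):
  182062 = 12*14870 + 3622
  14870 = 4*3622 + 382
  3622 = 9*382 + 184
  382 = 2*184 + 14
  184 = 13*14 + 2
  14 = 7*2
so gcd(182062, 14870) = 2.
2 divides 95272, so solutions exist.
Back-substitute for Bézout coefficients:
  2 = 184 - 13*14
  ... = 14870*(-12868) + 182062*(1051)
So 14870*(-12868) ≡ 2 (mod 182062); multiply by 47636: y ≡ -612980048 (mod 91031).
Smallest nonnegative: y = -612980048 mod 91031 = 22706.

22706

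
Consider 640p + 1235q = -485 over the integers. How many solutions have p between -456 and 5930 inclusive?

26

gcd(1235, 640) = 5  (1235 = 1*640 + 595, 640 = 1*595 + 45, 595 = 13*45 + 10, 45 = 4*10 + 5, 10 = 2*5).
Back-substituting, 640*(110) + 1235*(-57) = 5.
Scale by -97: particular solution (-10670, 5529); reduce p mod 247: (198, -103).
General solution: p = 198 + 247t, q = -103 - 128t for integer t.
-456 ≤ 198 + 247t ≤ 5930 gives t ∈ [-2, 23], which is 26 values.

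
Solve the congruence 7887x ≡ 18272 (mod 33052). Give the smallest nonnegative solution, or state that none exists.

28784

gcd(33052, 7887) = 1  (33052 = 4×7887 + 1504, 7887 = 5×1504 + 367, 1504 = 4×367 + 36, 367 = 10×36 + 7, 36 = 5×7 + 1, 7 = 7×1).
1 divides 18272, so solutions exist.
Back-substituting, 7887×(-4593) + 33052×(1096) = 1.
So 7887×(-4593) ≡ 1 (mod 33052); multiply by 18272: x ≡ -83923296 (mod 33052).
Smallest nonnegative: x = -83923296 mod 33052 = 28784.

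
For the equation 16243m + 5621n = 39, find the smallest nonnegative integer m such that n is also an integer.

gcd(16243, 5621):
  16243 = 2·5621 + 5001
  5621 = 1·5001 + 620
  5001 = 8·620 + 41
  620 = 15·41 + 5
  41 = 8·5 + 1
  5 = 5·1
so gcd(16243, 5621) = 1.
1 divides 39, so solutions exist.
Back-substitute for Bézout coefficients:
  1 = 41 - 8·5
  ... = 16243·(1097) + 5621·(-3170)
Scale by 39/1 = 39: (m₀, n₀) = (42783, -123630).
General solution: m = 42783 + 5621t, n = -123630 - 16243t for integer t.
m ≥ 0: smallest is 42783 mod 5621 = 3436 (at t = -7), with n = -9929.

3436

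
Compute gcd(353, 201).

1

gcd(353, 201):
  353 = 1·201 + 152
  201 = 1·152 + 49
  152 = 3·49 + 5
  49 = 9·5 + 4
  5 = 1·4 + 1
  4 = 4·1
so gcd(353, 201) = 1.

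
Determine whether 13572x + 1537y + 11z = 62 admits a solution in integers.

yes

gcd(13572, 1537) = 29.
gcd(29, 11) = 1.
1 divides 62, so integer solutions exist.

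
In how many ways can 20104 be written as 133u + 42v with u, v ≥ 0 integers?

25

gcd(133, 42):
  133 = 3·42 + 7
  42 = 6·7
so gcd(133, 42) = 7.
Back-substitute for Bézout coefficients:
  7 = 133 - 3·42
  ... = 133·(1) + 42·(-3)
Scale by 2872: one solution is (2872, -8616). Reduce u mod 6: (4, 466).
General: u = 4 + 6t, v = 466 - 19t.
u ≥ 0 ⇒ t ≥ 0; v ≥ 0 ⇒ t ≤ 24. So t ∈ [0, 24]: 25 solutions.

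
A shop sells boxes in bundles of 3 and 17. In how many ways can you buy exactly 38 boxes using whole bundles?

Need nonnegative integers with 3j + 17k = 38.
gcd(3, 17) = 1, and 3·(6) + 17·(-1) = 1.
So (j₀, k₀) = (228, -38); general j = 228 + 17t, k = -38 - 3t.
j ≥ 0 ⇒ t ≥ -13; k ≥ 0 ⇒ t ≤ -13. That's 1 value of t.

1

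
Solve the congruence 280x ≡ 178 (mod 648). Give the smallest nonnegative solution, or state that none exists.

gcd(648, 280) = 8  (648 = 2×280 + 88, 280 = 3×88 + 16, 88 = 5×16 + 8, 16 = 2×8).
8 does not divide 178, so the congruence has no solution.

no solution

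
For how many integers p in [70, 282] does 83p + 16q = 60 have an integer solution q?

gcd(83, 16) = 1  (83 = 5·16 + 3, 16 = 5·3 + 1, 3 = 3·1).
Back-substituting, 83·(-5) + 16·(26) = 1.
Scale by 60: particular solution (-300, 1560); reduce p mod 16: (4, -17).
General solution: p = 4 + 16t, q = -17 - 83t for integer t.
70 ≤ 4 + 16t ≤ 282 gives t ∈ [5, 17], which is 13 values.

13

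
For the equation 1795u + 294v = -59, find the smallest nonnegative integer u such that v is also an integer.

55

gcd(1795, 294) = 1  (1795 = 6·294 + 31, 294 = 9·31 + 15, 31 = 2·15 + 1, 15 = 15·1).
1 divides -59, so solutions exist.
Back-substituting, 1795·(19) + 294·(-116) = 1.
Scale by -59/1 = -59: (u₀, v₀) = (-1121, 6844).
General solution: u = -1121 + 294t, v = 6844 - 1795t for integer t.
u ≥ 0: smallest is -1121 mod 294 = 55 (at t = 4), with v = -336.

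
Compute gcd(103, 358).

1

gcd(358, 103) = 1  (358 = 3*103 + 49, 103 = 2*49 + 5, 49 = 9*5 + 4, 5 = 1*4 + 1, 4 = 4*1).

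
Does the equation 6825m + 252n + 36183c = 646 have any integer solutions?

gcd(6825, 252):
  6825 = 27·252 + 21
  252 = 12·21
so gcd(6825, 252) = 21.
gcd(21, 36183) = 21.
21 does not divide 646 (remainder 16), so no integer solutions.

no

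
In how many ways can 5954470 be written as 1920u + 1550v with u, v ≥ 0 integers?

gcd(1920, 1550):
  1920 = 1·1550 + 370
  1550 = 4·370 + 70
  370 = 5·70 + 20
  70 = 3·20 + 10
  20 = 2·10
so gcd(1920, 1550) = 10.
Back-substitute for Bézout coefficients:
  10 = 70 - 3·20
  ... = 1920·(-67) + 1550·(83)
Scale by 595447: one solution is (-39894949, 49422101). Reduce u mod 155: (36, 3797).
General: u = 36 + 155t, v = 3797 - 192t.
u ≥ 0 ⇒ t ≥ 0; v ≥ 0 ⇒ t ≤ 19. So t ∈ [0, 19]: 20 solutions.

20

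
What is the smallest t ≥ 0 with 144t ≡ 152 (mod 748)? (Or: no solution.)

53

gcd(748, 144) = 4  (748 = 5*144 + 28, 144 = 5*28 + 4, 28 = 7*4).
4 divides 152, so solutions exist.
Back-substituting, 144*(26) + 748*(-5) = 4.
So 144*(26) ≡ 4 (mod 748); multiply by 38: t ≡ 988 (mod 187).
Smallest nonnegative: t = 988 mod 187 = 53.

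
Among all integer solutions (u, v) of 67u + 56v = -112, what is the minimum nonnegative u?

gcd(67, 56) = 1.
1 divides -112, so solutions exist.
By Bézout, 67·(-5) + 56·(6) = 1.
Scale by -112/1 = -112: (u₀, v₀) = (560, -672).
General solution: u = 560 + 56t, v = -672 - 67t for integer t.
u ≥ 0: smallest is 560 mod 56 = 0 (at t = -10), with v = -2.

0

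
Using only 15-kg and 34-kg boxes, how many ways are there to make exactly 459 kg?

1

Need nonnegative integers with 15j + 34k = 459.
gcd(15, 34) = 1, and 15·(-9) + 34·(4) = 1.
So (j₀, k₀) = (-4131, 1836); general j = -4131 + 34t, k = 1836 - 15t.
j ≥ 0 ⇒ t ≥ 122; k ≥ 0 ⇒ t ≤ 122. That's 1 value of t.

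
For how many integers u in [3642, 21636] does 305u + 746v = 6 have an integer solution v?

gcd(746, 305):
  746 = 2·305 + 136
  305 = 2·136 + 33
  136 = 4·33 + 4
  33 = 8·4 + 1
  4 = 4·1
so gcd(746, 305) = 1.
Back-substitute for Bézout coefficients:
  1 = 33 - 8·4
  ... = 305·(181) + 746·(-74)
Scale by 6: particular solution (1086, -444); reduce u mod 746: (340, -139).
General solution: u = 340 + 746t, v = -139 - 305t for integer t.
3642 ≤ 340 + 746t ≤ 21636 gives t ∈ [5, 28], which is 24 values.

24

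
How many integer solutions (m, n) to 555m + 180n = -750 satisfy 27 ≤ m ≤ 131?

gcd(555, 180) = 15  (555 = 3*180 + 15, 180 = 12*15).
Back-substituting, 555*(1) + 180*(-3) = 15.
Scale by -50: particular solution (-50, 150); reduce m mod 12: (10, -35).
General solution: m = 10 + 12t, n = -35 - 37t for integer t.
27 ≤ 10 + 12t ≤ 131 gives t ∈ [2, 10], which is 9 values.

9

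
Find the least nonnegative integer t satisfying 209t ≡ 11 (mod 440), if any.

19

gcd(440, 209):
  440 = 2×209 + 22
  209 = 9×22 + 11
  22 = 2×11
so gcd(440, 209) = 11.
11 divides 11, so solutions exist.
Back-substitute for Bézout coefficients:
  11 = 209 - 9×22
  ... = 209×(19) + 440×(-9)
So 209×(19) ≡ 11 (mod 440); multiply by 1: t ≡ 19 (mod 40).
Smallest nonnegative: t = 19 mod 40 = 19.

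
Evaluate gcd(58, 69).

gcd(69, 58):
  69 = 1×58 + 11
  58 = 5×11 + 3
  11 = 3×3 + 2
  3 = 1×2 + 1
  2 = 2×1
so gcd(69, 58) = 1.

1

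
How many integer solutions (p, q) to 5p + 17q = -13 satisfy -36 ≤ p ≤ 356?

gcd(17, 5):
  17 = 3·5 + 2
  5 = 2·2 + 1
  2 = 2·1
so gcd(17, 5) = 1.
Back-substitute for Bézout coefficients:
  1 = 5 - 2·2
  ... = 5·(7) + 17·(-2)
Scale by -13: particular solution (-91, 26); reduce p mod 17: (11, -4).
General solution: p = 11 + 17t, q = -4 - 5t for integer t.
-36 ≤ 11 + 17t ≤ 356 gives t ∈ [-2, 20], which is 23 values.

23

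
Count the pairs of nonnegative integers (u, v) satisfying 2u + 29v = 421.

7

gcd(29, 2) = 1  (29 = 14×2 + 1, 2 = 2×1).
Back-substituting, 2×(-14) + 29×(1) = 1.
Scale by 421: one solution is (-5894, 421). Reduce u mod 29: (22, 13).
General: u = 22 + 29t, v = 13 - 2t.
u ≥ 0 ⇒ t ≥ 0; v ≥ 0 ⇒ t ≤ 6. So t ∈ [0, 6]: 7 solutions.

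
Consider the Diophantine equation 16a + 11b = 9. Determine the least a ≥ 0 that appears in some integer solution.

4

gcd(16, 11) = 1.
1 divides 9, so solutions exist.
By Bézout, 16·(-2) + 11·(3) = 1.
Scale by 9/1 = 9: (a₀, b₀) = (-18, 27).
General solution: a = -18 + 11t, b = 27 - 16t for integer t.
a ≥ 0: smallest is -18 mod 11 = 4 (at t = 2), with b = -5.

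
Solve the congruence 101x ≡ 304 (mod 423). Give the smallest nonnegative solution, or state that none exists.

gcd(423, 101):
  423 = 4·101 + 19
  101 = 5·19 + 6
  19 = 3·6 + 1
  6 = 6·1
so gcd(423, 101) = 1.
1 divides 304, so solutions exist.
Back-substitute for Bézout coefficients:
  1 = 19 - 3·6
  ... = 101·(-67) + 423·(16)
So 101·(-67) ≡ 1 (mod 423); multiply by 304: x ≡ -20368 (mod 423).
Smallest nonnegative: x = -20368 mod 423 = 359.

359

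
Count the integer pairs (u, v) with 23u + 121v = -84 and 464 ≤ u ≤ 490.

gcd(121, 23) = 1  (121 = 5×23 + 6, 23 = 3×6 + 5, 6 = 1×5 + 1, 5 = 5×1).
Back-substituting, 23×(-21) + 121×(4) = 1.
Scale by -84: particular solution (1764, -336); reduce u mod 121: (70, -14).
General solution: u = 70 + 121t, v = -14 - 23t for integer t.
464 ≤ 70 + 121t ≤ 490 gives t ∈ [4, 3], which is 0 values.

0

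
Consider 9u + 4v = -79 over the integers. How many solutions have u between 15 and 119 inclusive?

gcd(9, 4) = 1.
By Bézout, 9*(1) + 4*(-2) = 1.
Particular solution: (1, -22).
General solution: u = 1 + 4t, v = -22 - 9t for integer t.
15 ≤ 1 + 4t ≤ 119 gives t ∈ [4, 29], which is 26 values.

26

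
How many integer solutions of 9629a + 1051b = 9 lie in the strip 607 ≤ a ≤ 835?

gcd(9629, 1051):
  9629 = 9×1051 + 170
  1051 = 6×170 + 31
  170 = 5×31 + 15
  31 = 2×15 + 1
  15 = 15×1
so gcd(9629, 1051) = 1.
Back-substitute for Bézout coefficients:
  1 = 31 - 2×15
  ... = 9629×(-68) + 1051×(623)
Scale by 9: particular solution (-612, 5607); reduce a mod 1051: (439, -4022).
General solution: a = 439 + 1051t, b = -4022 - 9629t for integer t.
607 ≤ 439 + 1051t ≤ 835 gives t ∈ [1, 0], which is 0 values.

0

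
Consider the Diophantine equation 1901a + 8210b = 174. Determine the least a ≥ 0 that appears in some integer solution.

gcd(8210, 1901):
  8210 = 4×1901 + 606
  1901 = 3×606 + 83
  606 = 7×83 + 25
  83 = 3×25 + 8
  25 = 3×8 + 1
  8 = 8×1
so gcd(8210, 1901) = 1.
1 divides 174, so solutions exist.
Back-substitute for Bézout coefficients:
  1 = 25 - 3×8
  ... = 1901×(-989) + 8210×(229)
Scale by 174/1 = 174: (a₀, b₀) = (-172086, 39846).
General solution: a = -172086 + 8210t, b = 39846 - 1901t for integer t.
a ≥ 0: smallest is -172086 mod 8210 = 324 (at t = 21), with b = -75.

324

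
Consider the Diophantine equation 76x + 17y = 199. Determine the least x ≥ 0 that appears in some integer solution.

10

gcd(76, 17) = 1.
1 divides 199, so solutions exist.
By Bézout, 76·(-2) + 17·(9) = 1.
Scale by 199/1 = 199: (x₀, y₀) = (-398, 1791).
General solution: x = -398 + 17t, y = 1791 - 76t for integer t.
x ≥ 0: smallest is -398 mod 17 = 10 (at t = 24), with y = -33.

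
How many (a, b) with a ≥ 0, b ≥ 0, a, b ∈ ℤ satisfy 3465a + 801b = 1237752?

4

gcd(3465, 801) = 9  (3465 = 4×801 + 261, 801 = 3×261 + 18, 261 = 14×18 + 9, 18 = 2×9).
Back-substituting, 3465×(43) + 801×(-186) = 9.
Scale by 137528: one solution is (5913704, -25580208). Reduce a mod 89: (10, 1502).
General: a = 10 + 89t, b = 1502 - 385t.
a ≥ 0 ⇒ t ≥ 0; b ≥ 0 ⇒ t ≤ 3. So t ∈ [0, 3]: 4 solutions.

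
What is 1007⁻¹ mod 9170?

gcd(9170, 1007) = 1  (9170 = 9*1007 + 107, 1007 = 9*107 + 44, 107 = 2*44 + 19, 44 = 2*19 + 6, 19 = 3*6 + 1, 6 = 6*1).
Back-substituting, 1007*(-1457) + 9170*(160) = 1.
So 1007*-1457 ≡ 1 (mod 9170), and -1457 mod 9170 = 7713.

7713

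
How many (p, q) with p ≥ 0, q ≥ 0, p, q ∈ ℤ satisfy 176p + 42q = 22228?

gcd(176, 42) = 2  (176 = 4×42 + 8, 42 = 5×8 + 2, 8 = 4×2).
Back-substituting, 176×(-5) + 42×(21) = 2.
Scale by 11114: one solution is (-55570, 233394). Reduce p mod 21: (17, 458).
General: p = 17 + 21t, q = 458 - 88t.
p ≥ 0 ⇒ t ≥ 0; q ≥ 0 ⇒ t ≤ 5. So t ∈ [0, 5]: 6 solutions.

6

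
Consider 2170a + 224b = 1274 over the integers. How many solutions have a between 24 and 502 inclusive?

gcd(2170, 224) = 14  (2170 = 9×224 + 154, 224 = 1×154 + 70, 154 = 2×70 + 14, 70 = 5×14).
Back-substituting, 2170×(3) + 224×(-29) = 14.
Scale by 91: particular solution (273, -2639); reduce a mod 16: (1, -4).
General solution: a = 1 + 16t, b = -4 - 155t for integer t.
24 ≤ 1 + 16t ≤ 502 gives t ∈ [2, 31], which is 30 values.

30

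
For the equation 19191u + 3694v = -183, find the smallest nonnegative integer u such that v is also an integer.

1629

gcd(19191, 3694) = 1  (19191 = 5·3694 + 721, 3694 = 5·721 + 89, 721 = 8·89 + 9, 89 = 9·9 + 8, 9 = 1·8 + 1, 8 = 8·1).
1 divides -183, so solutions exist.
Back-substituting, 19191·(415) + 3694·(-2156) = 1.
Scale by -183/1 = -183: (u₀, v₀) = (-75945, 394548).
General solution: u = -75945 + 3694t, v = 394548 - 19191t for integer t.
u ≥ 0: smallest is -75945 mod 3694 = 1629 (at t = 21), with v = -8463.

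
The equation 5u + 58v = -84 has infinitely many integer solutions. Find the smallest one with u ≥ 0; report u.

18

gcd(58, 5) = 1  (58 = 11×5 + 3, 5 = 1×3 + 2, 3 = 1×2 + 1, 2 = 2×1).
1 divides -84, so solutions exist.
Back-substituting, 5×(-23) + 58×(2) = 1.
Scale by -84/1 = -84: (u₀, v₀) = (1932, -168).
General solution: u = 1932 + 58t, v = -168 - 5t for integer t.
u ≥ 0: smallest is 1932 mod 58 = 18 (at t = -33), with v = -3.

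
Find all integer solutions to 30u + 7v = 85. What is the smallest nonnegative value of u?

4

gcd(30, 7) = 1.
1 divides 85, so solutions exist.
By Bézout, 30*(-3) + 7*(13) = 1.
Scale by 85/1 = 85: (u₀, v₀) = (-255, 1105).
General solution: u = -255 + 7t, v = 1105 - 30t for integer t.
u ≥ 0: smallest is -255 mod 7 = 4 (at t = 37), with v = -5.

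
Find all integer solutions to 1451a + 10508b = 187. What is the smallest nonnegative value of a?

gcd(10508, 1451) = 1  (10508 = 7·1451 + 351, 1451 = 4·351 + 47, 351 = 7·47 + 22, 47 = 2·22 + 3, 22 = 7·3 + 1, 3 = 3·1).
1 divides 187, so solutions exist.
Back-substituting, 1451·(-3353) + 10508·(463) = 1.
Scale by 187/1 = 187: (a₀, b₀) = (-627011, 86581).
General solution: a = -627011 + 10508t, b = 86581 - 1451t for integer t.
a ≥ 0: smallest is -627011 mod 10508 = 3469 (at t = 60), with b = -479.

3469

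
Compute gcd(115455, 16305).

gcd(115455, 16305) = 15  (115455 = 7×16305 + 1320, 16305 = 12×1320 + 465, 1320 = 2×465 + 390, 465 = 1×390 + 75, 390 = 5×75 + 15, 75 = 5×15).

15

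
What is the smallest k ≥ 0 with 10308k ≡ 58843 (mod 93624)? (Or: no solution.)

gcd(93624, 10308):
  93624 = 9*10308 + 852
  10308 = 12*852 + 84
  852 = 10*84 + 12
  84 = 7*12
so gcd(93624, 10308) = 12.
12 does not divide 58843, so the congruence has no solution.

no solution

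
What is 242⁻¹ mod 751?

90

gcd(751, 242) = 1  (751 = 3×242 + 25, 242 = 9×25 + 17, 25 = 1×17 + 8, 17 = 2×8 + 1, 8 = 8×1).
Back-substituting, 242×(90) + 751×(-29) = 1.
So 242×90 ≡ 1 (mod 751), and 90 mod 751 = 90.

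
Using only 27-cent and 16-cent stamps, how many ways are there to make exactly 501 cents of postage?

1

Need nonnegative integers with 27j + 16k = 501.
gcd(27, 16) = 1, and 27·(3) + 16·(-5) = 1.
So (j₀, k₀) = (1503, -2505); general j = 1503 + 16t, k = -2505 - 27t.
j ≥ 0 ⇒ t ≥ -93; k ≥ 0 ⇒ t ≤ -93. That's 1 value of t.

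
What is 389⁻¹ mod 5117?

2473

gcd(5117, 389):
  5117 = 13×389 + 60
  389 = 6×60 + 29
  60 = 2×29 + 2
  29 = 14×2 + 1
  2 = 2×1
so gcd(5117, 389) = 1.
Back-substitute for Bézout coefficients:
  1 = 29 - 14×2
  ... = 389×(2473) + 5117×(-188)
So 389×2473 ≡ 1 (mod 5117), and 2473 mod 5117 = 2473.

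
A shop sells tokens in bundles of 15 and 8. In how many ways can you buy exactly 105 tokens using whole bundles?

1

Need nonnegative integers with 15j + 8k = 105.
gcd(15, 8) = 1, and 15·(-1) + 8·(2) = 1.
So (j₀, k₀) = (-105, 210); general j = -105 + 8t, k = 210 - 15t.
j ≥ 0 ⇒ t ≥ 14; k ≥ 0 ⇒ t ≤ 14. That's 1 value of t.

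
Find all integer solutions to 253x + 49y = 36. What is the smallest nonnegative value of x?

29

gcd(253, 49):
  253 = 5·49 + 8
  49 = 6·8 + 1
  8 = 8·1
so gcd(253, 49) = 1.
1 divides 36, so solutions exist.
Back-substitute for Bézout coefficients:
  1 = 49 - 6·8
  ... = 253·(-6) + 49·(31)
Scale by 36/1 = 36: (x₀, y₀) = (-216, 1116).
General solution: x = -216 + 49t, y = 1116 - 253t for integer t.
x ≥ 0: smallest is -216 mod 49 = 29 (at t = 5), with y = -149.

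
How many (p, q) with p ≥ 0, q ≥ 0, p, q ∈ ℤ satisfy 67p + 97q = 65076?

gcd(97, 67) = 1  (97 = 1×67 + 30, 67 = 2×30 + 7, 30 = 4×7 + 2, 7 = 3×2 + 1, 2 = 2×1).
Back-substituting, 67×(42) + 97×(-29) = 1.
Scale by 65076: one solution is (2733192, -1887204). Reduce p mod 97: (23, 655).
General: p = 23 + 97t, q = 655 - 67t.
p ≥ 0 ⇒ t ≥ 0; q ≥ 0 ⇒ t ≤ 9. So t ∈ [0, 9]: 10 solutions.

10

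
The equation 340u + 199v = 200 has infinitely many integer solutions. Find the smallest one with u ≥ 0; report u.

gcd(340, 199):
  340 = 1×199 + 141
  199 = 1×141 + 58
  141 = 2×58 + 25
  58 = 2×25 + 8
  25 = 3×8 + 1
  8 = 8×1
so gcd(340, 199) = 1.
1 divides 200, so solutions exist.
Back-substitute for Bézout coefficients:
  1 = 25 - 3×8
  ... = 340×(24) + 199×(-41)
Scale by 200/1 = 200: (u₀, v₀) = (4800, -8200).
General solution: u = 4800 + 199t, v = -8200 - 340t for integer t.
u ≥ 0: smallest is 4800 mod 199 = 24 (at t = -24), with v = -40.

24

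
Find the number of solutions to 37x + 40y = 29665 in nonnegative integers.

gcd(40, 37) = 1.
By Bézout, 37·(13) + 40·(-12) = 1.
One solution: (5, 737).
General: x = 5 + 40t, y = 737 - 37t.
x ≥ 0 ⇒ t ≥ 0; y ≥ 0 ⇒ t ≤ 19. So t ∈ [0, 19]: 20 solutions.

20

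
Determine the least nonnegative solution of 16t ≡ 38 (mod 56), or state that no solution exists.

gcd(56, 16) = 8  (56 = 3*16 + 8, 16 = 2*8).
8 does not divide 38, so the congruence has no solution.

no solution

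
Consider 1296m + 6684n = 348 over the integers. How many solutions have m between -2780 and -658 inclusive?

gcd(6684, 1296) = 12.
By Bézout, 1296*(98) + 6684*(-19) = 12.
Particular solution: (57, -11).
General solution: m = 57 + 557t, n = -11 - 108t for integer t.
-2780 ≤ 57 + 557t ≤ -658 gives t ∈ [-5, -2], which is 4 values.

4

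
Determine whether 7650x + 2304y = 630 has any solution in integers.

gcd(7650, 2304) = 18.
18 divides 630, so integer solutions exist.

yes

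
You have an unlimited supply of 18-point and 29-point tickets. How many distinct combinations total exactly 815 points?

2

Need nonnegative integers with 18j + 29k = 815.
gcd(18, 29) = 1, and 18·(-8) + 29·(5) = 1.
So (j₀, k₀) = (-6520, 4075); general j = -6520 + 29t, k = 4075 - 18t.
j ≥ 0 ⇒ t ≥ 225; k ≥ 0 ⇒ t ≤ 226. That's 2 values of t.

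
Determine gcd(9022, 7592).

26

gcd(9022, 7592) = 26  (9022 = 1×7592 + 1430, 7592 = 5×1430 + 442, 1430 = 3×442 + 104, 442 = 4×104 + 26, 104 = 4×26).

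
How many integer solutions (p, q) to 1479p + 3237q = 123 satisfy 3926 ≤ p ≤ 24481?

19

gcd(3237, 1479) = 3.
By Bézout, 1479·(116) + 3237·(-53) = 3.
Particular solution: (440, -201).
General solution: p = 440 + 1079t, q = -201 - 493t for integer t.
3926 ≤ 440 + 1079t ≤ 24481 gives t ∈ [4, 22], which is 19 values.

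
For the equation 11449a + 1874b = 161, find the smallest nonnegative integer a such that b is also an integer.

467

gcd(11449, 1874) = 1.
1 divides 161, so solutions exist.
By Bézout, 11449*(-905) + 1874*(5529) = 1.
Scale by 161/1 = 161: (a₀, b₀) = (-145705, 890169).
General solution: a = -145705 + 1874t, b = 890169 - 11449t for integer t.
a ≥ 0: smallest is -145705 mod 1874 = 467 (at t = 78), with b = -2853.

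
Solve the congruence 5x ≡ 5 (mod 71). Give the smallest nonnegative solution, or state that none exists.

gcd(71, 5):
  71 = 14*5 + 1
  5 = 5*1
so gcd(71, 5) = 1.
1 divides 5, so solutions exist.
Back-substitute for Bézout coefficients:
  1 = 71 - 14*5
  ... = 5*(-14) + 71*(1)
So 5*(-14) ≡ 1 (mod 71); multiply by 5: x ≡ -70 (mod 71).
Smallest nonnegative: x = -70 mod 71 = 1.

1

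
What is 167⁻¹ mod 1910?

183

gcd(1910, 167):
  1910 = 11*167 + 73
  167 = 2*73 + 21
  73 = 3*21 + 10
  21 = 2*10 + 1
  10 = 10*1
so gcd(1910, 167) = 1.
Back-substitute for Bézout coefficients:
  1 = 21 - 2*10
  ... = 167*(183) + 1910*(-16)
So 167*183 ≡ 1 (mod 1910), and 183 mod 1910 = 183.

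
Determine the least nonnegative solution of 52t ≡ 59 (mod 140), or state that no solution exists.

gcd(140, 52) = 4  (140 = 2·52 + 36, 52 = 1·36 + 16, 36 = 2·16 + 4, 16 = 4·4).
4 does not divide 59, so the congruence has no solution.

no solution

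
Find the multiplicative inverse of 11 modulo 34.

gcd(34, 11) = 1  (34 = 3*11 + 1, 11 = 11*1).
Back-substituting, 11*(-3) + 34*(1) = 1.
So 11*-3 ≡ 1 (mod 34), and -3 mod 34 = 31.

31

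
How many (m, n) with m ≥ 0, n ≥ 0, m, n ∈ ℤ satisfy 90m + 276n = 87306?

22

gcd(276, 90):
  276 = 3·90 + 6
  90 = 15·6
so gcd(276, 90) = 6.
Back-substitute for Bézout coefficients:
  6 = 276 - 3·90
  ... = 90·(-3) + 276·(1)
Scale by 14551: one solution is (-43653, 14551). Reduce m mod 46: (1, 316).
General: m = 1 + 46t, n = 316 - 15t.
m ≥ 0 ⇒ t ≥ 0; n ≥ 0 ⇒ t ≤ 21. So t ∈ [0, 21]: 22 solutions.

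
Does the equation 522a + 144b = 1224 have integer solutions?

yes

gcd(522, 144):
  522 = 3×144 + 90
  144 = 1×90 + 54
  90 = 1×54 + 36
  54 = 1×36 + 18
  36 = 2×18
so gcd(522, 144) = 18.
18 divides 1224, so integer solutions exist.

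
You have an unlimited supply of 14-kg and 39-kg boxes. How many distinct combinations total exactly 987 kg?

2

Need nonnegative integers with 14j + 39k = 987.
gcd(14, 39) = 1, and 14·(14) + 39·(-5) = 1.
So (j₀, k₀) = (13818, -4935); general j = 13818 + 39t, k = -4935 - 14t.
j ≥ 0 ⇒ t ≥ -354; k ≥ 0 ⇒ t ≤ -353. That's 2 values of t.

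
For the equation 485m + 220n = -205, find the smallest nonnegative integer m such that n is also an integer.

15

gcd(485, 220):
  485 = 2×220 + 45
  220 = 4×45 + 40
  45 = 1×40 + 5
  40 = 8×5
so gcd(485, 220) = 5.
5 divides -205, so solutions exist.
Back-substitute for Bézout coefficients:
  5 = 45 - 1×40
  ... = 485×(5) + 220×(-11)
Scale by -205/5 = -41: (m₀, n₀) = (-205, 451).
General solution: m = -205 + 44t, n = 451 - 97t for integer t.
m ≥ 0: smallest is -205 mod 44 = 15 (at t = 5), with n = -34.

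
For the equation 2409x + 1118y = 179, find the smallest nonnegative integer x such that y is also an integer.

gcd(2409, 1118) = 1  (2409 = 2*1118 + 173, 1118 = 6*173 + 80, 173 = 2*80 + 13, 80 = 6*13 + 2, 13 = 6*2 + 1, 2 = 2*1).
1 divides 179, so solutions exist.
Back-substituting, 2409*(517) + 1118*(-1114) = 1.
Scale by 179/1 = 179: (x₀, y₀) = (92543, -199406).
General solution: x = 92543 + 1118t, y = -199406 - 2409t for integer t.
x ≥ 0: smallest is 92543 mod 1118 = 867 (at t = -82), with y = -1868.

867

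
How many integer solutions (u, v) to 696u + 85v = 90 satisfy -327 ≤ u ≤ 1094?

16

gcd(696, 85):
  696 = 8×85 + 16
  85 = 5×16 + 5
  16 = 3×5 + 1
  5 = 5×1
so gcd(696, 85) = 1.
Back-substitute for Bézout coefficients:
  1 = 16 - 3×5
  ... = 696×(16) + 85×(-131)
Scale by 90: particular solution (1440, -11790); reduce u mod 85: (80, -654).
General solution: u = 80 + 85t, v = -654 - 696t for integer t.
-327 ≤ 80 + 85t ≤ 1094 gives t ∈ [-4, 11], which is 16 values.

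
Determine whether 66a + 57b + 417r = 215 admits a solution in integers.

gcd(66, 57) = 3  (66 = 1×57 + 9, 57 = 6×9 + 3, 9 = 3×3).
gcd(3, 417) = 3.
3 does not divide 215 (remainder 2), so no integer solutions.

no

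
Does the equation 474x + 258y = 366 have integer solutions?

gcd(474, 258) = 6.
6 divides 366, so integer solutions exist.

yes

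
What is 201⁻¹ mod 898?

277

gcd(898, 201) = 1.
By Bézout, 201×(277) + 898×(-62) = 1.
So 201×277 ≡ 1 (mod 898), and 277 mod 898 = 277.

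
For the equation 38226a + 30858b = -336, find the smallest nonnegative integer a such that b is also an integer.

2027

gcd(38226, 30858):
  38226 = 1×30858 + 7368
  30858 = 4×7368 + 1386
  7368 = 5×1386 + 438
  1386 = 3×438 + 72
  438 = 6×72 + 6
  72 = 12×6
so gcd(38226, 30858) = 6.
6 divides -336, so solutions exist.
Back-substitute for Bézout coefficients:
  6 = 438 - 6×72
  ... = 38226×(423) + 30858×(-524)
Scale by -336/6 = -56: (a₀, b₀) = (-23688, 29344).
General solution: a = -23688 + 5143t, b = 29344 - 6371t for integer t.
a ≥ 0: smallest is -23688 mod 5143 = 2027 (at t = 5), with b = -2511.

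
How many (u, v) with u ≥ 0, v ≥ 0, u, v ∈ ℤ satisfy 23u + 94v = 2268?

1

gcd(94, 23) = 1  (94 = 4·23 + 2, 23 = 11·2 + 1, 2 = 2·1).
Back-substituting, 23·(45) + 94·(-11) = 1.
Scale by 2268: one solution is (102060, -24948). Reduce u mod 94: (70, 7).
General: u = 70 + 94t, v = 7 - 23t.
u ≥ 0 ⇒ t ≥ 0; v ≥ 0 ⇒ t ≤ 0. So t ∈ [0, 0]: 1 solution.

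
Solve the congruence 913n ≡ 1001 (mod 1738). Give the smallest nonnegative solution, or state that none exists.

gcd(1738, 913) = 11.
11 divides 1001, so solutions exist.
By Bézout, 913×(-59) + 1738×(31) = 11.
So 913×(-59) ≡ 11 (mod 1738); multiply by 91: n ≡ -5369 (mod 158).
Smallest nonnegative: n = -5369 mod 158 = 3.

3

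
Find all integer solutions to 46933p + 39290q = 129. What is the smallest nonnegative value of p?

gcd(46933, 39290) = 1.
1 divides 129, so solutions exist.
By Bézout, 46933*(2997) + 39290*(-3580) = 1.
Scale by 129/1 = 129: (p₀, q₀) = (386613, -461820).
General solution: p = 386613 + 39290t, q = -461820 - 46933t for integer t.
p ≥ 0: smallest is 386613 mod 39290 = 33003 (at t = -9), with q = -39423.

33003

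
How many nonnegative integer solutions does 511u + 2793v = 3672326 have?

gcd(2793, 511) = 7  (2793 = 5×511 + 238, 511 = 2×238 + 35, 238 = 6×35 + 28, 35 = 1×28 + 7, 28 = 4×7).
Back-substituting, 511×(82) + 2793×(-15) = 7.
Scale by 524618: one solution is (43018676, -7869270). Reduce u mod 399: (92, 1298).
General: u = 92 + 399t, v = 1298 - 73t.
u ≥ 0 ⇒ t ≥ 0; v ≥ 0 ⇒ t ≤ 17. So t ∈ [0, 17]: 18 solutions.

18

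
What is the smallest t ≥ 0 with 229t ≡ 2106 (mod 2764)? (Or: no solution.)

1530

gcd(2764, 229) = 1.
1 divides 2106, so solutions exist.
By Bézout, 229×(-519) + 2764×(43) = 1.
So 229×(-519) ≡ 1 (mod 2764); multiply by 2106: t ≡ -1093014 (mod 2764).
Smallest nonnegative: t = -1093014 mod 2764 = 1530.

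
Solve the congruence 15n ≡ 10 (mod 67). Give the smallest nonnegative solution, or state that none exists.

gcd(67, 15) = 1  (67 = 4·15 + 7, 15 = 2·7 + 1, 7 = 7·1).
1 divides 10, so solutions exist.
Back-substituting, 15·(9) + 67·(-2) = 1.
So 15·(9) ≡ 1 (mod 67); multiply by 10: n ≡ 90 (mod 67).
Smallest nonnegative: n = 90 mod 67 = 23.

23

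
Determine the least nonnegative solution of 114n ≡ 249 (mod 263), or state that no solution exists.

gcd(263, 114) = 1  (263 = 2×114 + 35, 114 = 3×35 + 9, 35 = 3×9 + 8, 9 = 1×8 + 1, 8 = 8×1).
1 divides 249, so solutions exist.
Back-substituting, 114×(30) + 263×(-13) = 1.
So 114×(30) ≡ 1 (mod 263); multiply by 249: n ≡ 7470 (mod 263).
Smallest nonnegative: n = 7470 mod 263 = 106.

106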